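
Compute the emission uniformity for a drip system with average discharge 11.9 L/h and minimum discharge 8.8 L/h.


EU = (q_min/q_avg)*100 = (8.8/11.9)*100 = 73.9496%

73.9496 %


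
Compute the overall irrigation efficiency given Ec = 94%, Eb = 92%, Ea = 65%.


Ec = 0.94, Eb = 0.92, Ea = 0.65
E = 0.94 * 0.92 * 0.65 * 100 = 56.2120%

56.2120 %


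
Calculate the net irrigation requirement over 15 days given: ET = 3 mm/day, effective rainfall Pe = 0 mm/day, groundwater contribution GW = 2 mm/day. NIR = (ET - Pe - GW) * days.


Daily deficit = ET - Pe - GW = 3 - 0 - 2 = 1 mm/day
NIR = 1 * 15 = 15 mm

15.0000 mm


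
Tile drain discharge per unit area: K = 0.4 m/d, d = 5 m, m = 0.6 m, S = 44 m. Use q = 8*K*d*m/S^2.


q = 8*K*d*m/S^2
q = 8*0.4*5*0.6/44^2
q = 9.6000 / 1936

0.0050 m/d


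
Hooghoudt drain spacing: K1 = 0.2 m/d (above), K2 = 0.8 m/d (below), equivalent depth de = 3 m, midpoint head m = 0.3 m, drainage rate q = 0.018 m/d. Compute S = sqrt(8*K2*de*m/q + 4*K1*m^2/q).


S^2 = 8*K2*de*m/q + 4*K1*m^2/q
S^2 = 8*0.8*3*0.3/0.018 + 4*0.2*0.3^2/0.018
S = sqrt(324.0000)

18.0000 m


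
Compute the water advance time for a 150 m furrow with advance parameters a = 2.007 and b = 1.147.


t = (L/a)^(1/b)
t = (150/2.007)^(1/1.147)
t = 74.738416^(1/1.147)

42.9962 min


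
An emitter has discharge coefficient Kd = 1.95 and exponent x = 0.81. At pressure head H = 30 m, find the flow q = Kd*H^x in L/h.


q = Kd * H^x = 1.95 * 30^0.81 = 1.95 * 15.720567

30.6551 L/h


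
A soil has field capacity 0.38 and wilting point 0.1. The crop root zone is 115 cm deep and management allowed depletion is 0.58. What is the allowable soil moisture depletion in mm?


SMD = (FC - PWP) * d * MAD * 10
SMD = (0.38 - 0.1) * 115 * 0.58 * 10
SMD = 0.2800 * 115 * 0.58 * 10

186.7600 mm


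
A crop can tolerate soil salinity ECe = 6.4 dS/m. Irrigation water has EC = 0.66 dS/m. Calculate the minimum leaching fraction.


LR = ECiw / (5*ECe - ECiw)
LR = 0.66 / (5*6.4 - 0.66)
LR = 0.66 / 31.3400

0.0211


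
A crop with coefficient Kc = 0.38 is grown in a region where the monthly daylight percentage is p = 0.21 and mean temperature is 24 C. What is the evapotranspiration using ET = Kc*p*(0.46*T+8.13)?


ET = Kc * p * (0.46*T + 8.13)
ET = 0.38 * 0.21 * (0.46*24 + 8.13)
ET = 0.38 * 0.21 * 19.1700

1.5298 mm/day


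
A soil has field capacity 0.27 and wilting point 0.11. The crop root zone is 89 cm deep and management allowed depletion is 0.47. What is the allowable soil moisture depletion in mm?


SMD = (FC - PWP) * d * MAD * 10
SMD = (0.27 - 0.11) * 89 * 0.47 * 10
SMD = 0.1600 * 89 * 0.47 * 10

66.9280 mm


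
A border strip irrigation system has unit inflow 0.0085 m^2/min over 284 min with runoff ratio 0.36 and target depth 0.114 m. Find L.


L = q*t/((1+r)*Z)
L = 0.0085*284/((1+0.36)*0.114)
L = 2.414/0.15504

15.5702 m


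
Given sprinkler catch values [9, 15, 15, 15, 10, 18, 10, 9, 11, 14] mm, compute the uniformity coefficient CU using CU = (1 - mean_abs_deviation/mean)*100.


mean = 12.600000 mm
MAD = 2.800000 mm
CU = (1 - 2.800000/12.600000)*100

77.7778 %


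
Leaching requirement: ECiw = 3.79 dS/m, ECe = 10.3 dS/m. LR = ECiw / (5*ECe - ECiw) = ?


LR = ECiw / (5*ECe - ECiw)
LR = 3.79 / (5*10.3 - 3.79)
LR = 3.79 / 47.7100

0.0794


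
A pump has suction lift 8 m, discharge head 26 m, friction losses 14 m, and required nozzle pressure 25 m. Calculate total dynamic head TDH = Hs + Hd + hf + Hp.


TDH = Hs + Hd + hf + Hp = 8 + 26 + 14 + 25 = 73

73 m


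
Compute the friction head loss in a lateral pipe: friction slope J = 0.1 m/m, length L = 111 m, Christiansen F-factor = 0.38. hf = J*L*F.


hf = J * L * F = 0.1 * 111 * 0.38 = 4.2180 m

4.2180 m


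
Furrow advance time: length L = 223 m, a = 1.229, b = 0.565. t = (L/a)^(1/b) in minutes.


t = (L/a)^(1/b)
t = (223/1.229)^(1/0.565)
t = 181.448332^(1/0.565)

9949.3082 min


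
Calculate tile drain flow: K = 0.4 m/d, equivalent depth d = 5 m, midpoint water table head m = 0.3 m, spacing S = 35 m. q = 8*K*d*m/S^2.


q = 8*K*d*m/S^2
q = 8*0.4*5*0.3/35^2
q = 4.8000 / 1225

0.0039 m/d


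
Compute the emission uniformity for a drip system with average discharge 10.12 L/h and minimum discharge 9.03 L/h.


EU = (q_min/q_avg)*100 = (9.03/10.12)*100 = 89.2292%

89.2292 %


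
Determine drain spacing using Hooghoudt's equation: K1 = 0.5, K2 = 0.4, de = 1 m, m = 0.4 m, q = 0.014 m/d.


S^2 = 8*K2*de*m/q + 4*K1*m^2/q
S^2 = 8*0.4*1*0.4/0.014 + 4*0.5*0.4^2/0.014
S = sqrt(114.2857)

10.6904 m


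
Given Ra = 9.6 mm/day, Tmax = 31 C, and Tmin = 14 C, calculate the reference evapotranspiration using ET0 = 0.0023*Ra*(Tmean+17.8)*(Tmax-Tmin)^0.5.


Tmean = (Tmax + Tmin)/2 = (31 + 14)/2 = 22.5
ET0 = 0.0023 * 9.6 * (22.5 + 17.8) * sqrt(31 - 14)
ET0 = 0.0023 * 9.6 * 40.3 * 4.123106

3.6688 mm/day


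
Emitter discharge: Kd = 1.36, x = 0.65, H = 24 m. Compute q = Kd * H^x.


q = Kd * H^x = 1.36 * 24^0.65 = 1.36 * 7.891096

10.7319 L/h


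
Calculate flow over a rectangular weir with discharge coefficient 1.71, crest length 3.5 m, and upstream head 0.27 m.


Q = C * L * H^(3/2) = 1.71 * 3.5 * 0.27^1.5 = 1.71 * 3.5 * 0.140296

0.8397 m^3/s


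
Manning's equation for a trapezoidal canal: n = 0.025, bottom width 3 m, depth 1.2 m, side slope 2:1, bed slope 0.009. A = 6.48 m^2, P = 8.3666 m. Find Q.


R = A/P = 6.48/8.3666 = 0.774508
Q = (1/0.025) * 6.48 * 0.774508^(2/3) * 0.009^0.5

20.7383 m^3/s


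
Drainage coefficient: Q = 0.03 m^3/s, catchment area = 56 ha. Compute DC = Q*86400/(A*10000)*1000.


DC = Q * 86400 / (A * 10000) * 1000
DC = 0.03 * 86400 / (56 * 10000) * 1000
DC = 2592000.0000 / 560000

4.6286 mm/day


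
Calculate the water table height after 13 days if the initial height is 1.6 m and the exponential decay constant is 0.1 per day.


m = m0 * exp(-k*t)
m = 1.6 * exp(-0.1 * 13)
m = 1.6 * exp(-1.3000)

0.4361 m


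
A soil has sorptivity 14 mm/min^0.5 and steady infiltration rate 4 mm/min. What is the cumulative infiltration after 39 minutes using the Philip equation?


F = S*sqrt(t) + A*t
F = 14*sqrt(39) + 4*39
F = 14*6.244998 + 156

243.4300 mm


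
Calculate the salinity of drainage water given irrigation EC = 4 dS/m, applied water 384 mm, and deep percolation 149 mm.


EC_dw = EC_iw * D_iw / D_dw
EC_dw = 4 * 384 / 149
EC_dw = 1536 / 149

10.3087 dS/m


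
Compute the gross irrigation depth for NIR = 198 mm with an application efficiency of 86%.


Ea = 86% = 0.86
GID = NIR / Ea = 198 / 0.86 = 230.2326 mm

230.2326 mm


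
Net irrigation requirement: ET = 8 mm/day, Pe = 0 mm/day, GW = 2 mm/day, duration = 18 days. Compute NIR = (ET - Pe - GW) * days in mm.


Daily deficit = ET - Pe - GW = 8 - 0 - 2 = 6 mm/day
NIR = 6 * 18 = 108 mm

108.0000 mm


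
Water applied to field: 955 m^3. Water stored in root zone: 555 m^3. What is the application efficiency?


Ea = V_root / V_field * 100 = 555 / 955 * 100 = 58.1152%

58.1152 %


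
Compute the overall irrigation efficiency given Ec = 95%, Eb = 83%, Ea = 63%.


Ec = 0.95, Eb = 0.83, Ea = 0.63
E = 0.95 * 0.83 * 0.63 * 100 = 49.6755%

49.6755 %


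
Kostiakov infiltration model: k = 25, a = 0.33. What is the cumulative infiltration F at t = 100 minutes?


F = k * t^a = 25 * 100^0.33
F = 25 * 4.570882

114.2721 mm


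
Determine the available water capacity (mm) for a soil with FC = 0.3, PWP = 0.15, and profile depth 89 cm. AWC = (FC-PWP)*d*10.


AWC = (FC - PWP) * d * 10
AWC = (0.3 - 0.15) * 89 * 10
AWC = 0.1500 * 89 * 10

133.5000 mm


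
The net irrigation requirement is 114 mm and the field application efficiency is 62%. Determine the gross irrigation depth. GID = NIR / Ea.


Ea = 62% = 0.62
GID = NIR / Ea = 114 / 0.62 = 183.8710 mm

183.8710 mm


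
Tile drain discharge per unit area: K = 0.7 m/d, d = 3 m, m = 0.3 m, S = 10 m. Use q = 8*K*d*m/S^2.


q = 8*K*d*m/S^2
q = 8*0.7*3*0.3/10^2
q = 5.0400 / 100

0.0504 m/d


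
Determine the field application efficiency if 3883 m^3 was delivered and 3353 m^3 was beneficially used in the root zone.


Ea = V_root / V_field * 100 = 3353 / 3883 * 100 = 86.3508%

86.3508 %


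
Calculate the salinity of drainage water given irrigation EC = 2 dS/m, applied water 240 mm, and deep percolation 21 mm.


EC_dw = EC_iw * D_iw / D_dw
EC_dw = 2 * 240 / 21
EC_dw = 480 / 21

22.8571 dS/m


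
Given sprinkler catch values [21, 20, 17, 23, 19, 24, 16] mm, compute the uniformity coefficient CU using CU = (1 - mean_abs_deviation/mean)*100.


mean = 20.000000 mm
MAD = 2.285714 mm
CU = (1 - 2.285714/20.000000)*100

88.5714 %


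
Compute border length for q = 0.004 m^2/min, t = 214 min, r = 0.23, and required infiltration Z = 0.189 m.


L = q*t/((1+r)*Z)
L = 0.004*214/((1+0.23)*0.189)
L = 0.856/0.23247

3.6822 m


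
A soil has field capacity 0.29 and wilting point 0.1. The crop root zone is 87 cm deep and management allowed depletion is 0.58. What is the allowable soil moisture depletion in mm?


SMD = (FC - PWP) * d * MAD * 10
SMD = (0.29 - 0.1) * 87 * 0.58 * 10
SMD = 0.1900 * 87 * 0.58 * 10

95.8740 mm


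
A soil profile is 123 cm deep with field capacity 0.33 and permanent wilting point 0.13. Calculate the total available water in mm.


AWC = (FC - PWP) * d * 10
AWC = (0.33 - 0.13) * 123 * 10
AWC = 0.2000 * 123 * 10

246.0000 mm


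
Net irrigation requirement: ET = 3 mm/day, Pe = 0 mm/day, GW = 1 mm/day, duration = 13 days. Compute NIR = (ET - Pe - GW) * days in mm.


Daily deficit = ET - Pe - GW = 3 - 0 - 1 = 2 mm/day
NIR = 2 * 13 = 26 mm

26.0000 mm


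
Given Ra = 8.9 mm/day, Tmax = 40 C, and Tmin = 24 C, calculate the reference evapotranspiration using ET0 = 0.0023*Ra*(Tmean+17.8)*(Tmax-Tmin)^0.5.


Tmean = (Tmax + Tmin)/2 = (40 + 24)/2 = 32.0
ET0 = 0.0023 * 8.9 * (32.0 + 17.8) * sqrt(40 - 24)
ET0 = 0.0023 * 8.9 * 49.8 * 4.000000

4.0776 mm/day


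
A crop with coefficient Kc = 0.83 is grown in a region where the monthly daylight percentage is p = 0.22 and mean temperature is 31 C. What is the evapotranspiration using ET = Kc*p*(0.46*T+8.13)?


ET = Kc * p * (0.46*T + 8.13)
ET = 0.83 * 0.22 * (0.46*31 + 8.13)
ET = 0.83 * 0.22 * 22.3900

4.0884 mm/day


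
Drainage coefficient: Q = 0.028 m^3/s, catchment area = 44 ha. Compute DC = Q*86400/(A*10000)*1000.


DC = Q * 86400 / (A * 10000) * 1000
DC = 0.028 * 86400 / (44 * 10000) * 1000
DC = 2419200.0000 / 440000

5.4982 mm/day


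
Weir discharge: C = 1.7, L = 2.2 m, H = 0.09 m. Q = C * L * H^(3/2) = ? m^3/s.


Q = C * L * H^(3/2) = 1.7 * 2.2 * 0.09^1.5 = 1.7 * 2.2 * 0.027000

0.1010 m^3/s


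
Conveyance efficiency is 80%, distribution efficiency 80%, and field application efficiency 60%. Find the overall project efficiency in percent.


Ec = 0.8, Eb = 0.8, Ea = 0.6
E = 0.8 * 0.8 * 0.6 * 100 = 38.4000%

38.4000 %


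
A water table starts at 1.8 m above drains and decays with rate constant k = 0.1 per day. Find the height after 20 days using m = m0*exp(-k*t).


m = m0 * exp(-k*t)
m = 1.8 * exp(-0.1 * 20)
m = 1.8 * exp(-2.0000)

0.2436 m


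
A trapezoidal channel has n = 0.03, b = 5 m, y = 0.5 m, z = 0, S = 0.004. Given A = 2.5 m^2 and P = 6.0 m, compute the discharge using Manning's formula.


R = A/P = 2.5/6.0 = 0.416667
Q = (1/0.03) * 2.5 * 0.416667^(2/3) * 0.004^0.5

2.9402 m^3/s


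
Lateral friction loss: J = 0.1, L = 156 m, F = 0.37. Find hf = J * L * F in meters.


hf = J * L * F = 0.1 * 156 * 0.37 = 5.7720 m

5.7720 m


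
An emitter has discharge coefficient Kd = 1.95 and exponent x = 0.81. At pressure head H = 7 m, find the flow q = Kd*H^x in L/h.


q = Kd * H^x = 1.95 * 7^0.81 = 1.95 * 4.836480

9.4311 L/h


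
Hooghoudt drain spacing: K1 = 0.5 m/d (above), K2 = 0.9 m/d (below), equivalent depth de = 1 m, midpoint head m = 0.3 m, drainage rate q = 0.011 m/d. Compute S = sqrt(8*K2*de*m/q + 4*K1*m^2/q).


S^2 = 8*K2*de*m/q + 4*K1*m^2/q
S^2 = 8*0.9*1*0.3/0.011 + 4*0.5*0.3^2/0.011
S = sqrt(212.7273)

14.5852 m


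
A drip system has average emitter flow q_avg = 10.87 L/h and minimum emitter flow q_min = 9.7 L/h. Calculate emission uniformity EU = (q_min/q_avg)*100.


EU = (q_min/q_avg)*100 = (9.7/10.87)*100 = 89.2364%

89.2364 %


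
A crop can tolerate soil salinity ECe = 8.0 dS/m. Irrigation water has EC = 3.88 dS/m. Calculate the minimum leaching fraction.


LR = ECiw / (5*ECe - ECiw)
LR = 3.88 / (5*8.0 - 3.88)
LR = 3.88 / 36.1200

0.1074


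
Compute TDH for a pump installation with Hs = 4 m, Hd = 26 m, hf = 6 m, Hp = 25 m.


TDH = Hs + Hd + hf + Hp = 4 + 26 + 6 + 25 = 61

61 m


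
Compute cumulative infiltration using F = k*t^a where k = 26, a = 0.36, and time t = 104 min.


F = k * t^a = 26 * 104^0.36
F = 26 * 5.322700

138.3902 mm


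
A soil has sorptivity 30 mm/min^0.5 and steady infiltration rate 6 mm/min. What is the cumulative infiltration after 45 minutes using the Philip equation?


F = S*sqrt(t) + A*t
F = 30*sqrt(45) + 6*45
F = 30*6.708204 + 270

471.2461 mm


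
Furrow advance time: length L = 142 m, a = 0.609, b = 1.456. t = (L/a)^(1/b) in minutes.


t = (L/a)^(1/b)
t = (142/0.609)^(1/1.456)
t = 233.169130^(1/1.456)

42.2812 min


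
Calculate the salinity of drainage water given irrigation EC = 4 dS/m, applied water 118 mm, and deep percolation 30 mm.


EC_dw = EC_iw * D_iw / D_dw
EC_dw = 4 * 118 / 30
EC_dw = 472 / 30

15.7333 dS/m


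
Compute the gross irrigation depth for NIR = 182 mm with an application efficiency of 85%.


Ea = 85% = 0.85
GID = NIR / Ea = 182 / 0.85 = 214.1176 mm

214.1176 mm


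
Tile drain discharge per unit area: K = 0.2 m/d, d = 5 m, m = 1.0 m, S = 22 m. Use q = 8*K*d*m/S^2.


q = 8*K*d*m/S^2
q = 8*0.2*5*1.0/22^2
q = 8.0000 / 484

0.0165 m/d


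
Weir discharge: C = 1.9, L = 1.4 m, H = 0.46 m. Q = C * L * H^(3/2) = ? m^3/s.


Q = C * L * H^(3/2) = 1.9 * 1.4 * 0.46^1.5 = 1.9 * 1.4 * 0.311987

0.8299 m^3/s


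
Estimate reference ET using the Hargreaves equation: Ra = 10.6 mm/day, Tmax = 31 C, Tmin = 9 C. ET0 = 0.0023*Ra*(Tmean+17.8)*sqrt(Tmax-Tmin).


Tmean = (Tmax + Tmin)/2 = (31 + 9)/2 = 20.0
ET0 = 0.0023 * 10.6 * (20.0 + 17.8) * sqrt(31 - 9)
ET0 = 0.0023 * 10.6 * 37.8 * 4.690416

4.3225 mm/day


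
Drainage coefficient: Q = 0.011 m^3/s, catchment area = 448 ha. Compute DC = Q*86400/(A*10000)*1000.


DC = Q * 86400 / (A * 10000) * 1000
DC = 0.011 * 86400 / (448 * 10000) * 1000
DC = 950400.0000 / 4480000

0.2121 mm/day


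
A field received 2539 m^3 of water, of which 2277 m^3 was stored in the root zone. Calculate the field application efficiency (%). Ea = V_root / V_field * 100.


Ea = V_root / V_field * 100 = 2277 / 2539 * 100 = 89.6810%

89.6810 %


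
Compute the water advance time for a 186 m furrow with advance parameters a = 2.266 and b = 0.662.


t = (L/a)^(1/b)
t = (186/2.266)^(1/0.662)
t = 82.082966^(1/0.662)

779.1497 min


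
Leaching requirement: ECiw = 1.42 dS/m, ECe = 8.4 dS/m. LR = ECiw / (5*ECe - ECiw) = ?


LR = ECiw / (5*ECe - ECiw)
LR = 1.42 / (5*8.4 - 1.42)
LR = 1.42 / 40.5800

0.0350


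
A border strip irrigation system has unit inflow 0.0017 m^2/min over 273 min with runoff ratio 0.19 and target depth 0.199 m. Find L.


L = q*t/((1+r)*Z)
L = 0.0017*273/((1+0.19)*0.199)
L = 0.4641/0.23681

1.9598 m


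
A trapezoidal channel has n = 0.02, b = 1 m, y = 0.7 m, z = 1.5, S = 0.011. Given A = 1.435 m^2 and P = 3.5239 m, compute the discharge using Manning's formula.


R = A/P = 1.435/3.5239 = 0.407219
Q = (1/0.02) * 1.435 * 0.407219^(2/3) * 0.011^0.5

4.1343 m^3/s


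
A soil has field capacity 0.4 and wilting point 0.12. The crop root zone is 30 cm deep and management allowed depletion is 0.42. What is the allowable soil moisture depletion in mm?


SMD = (FC - PWP) * d * MAD * 10
SMD = (0.4 - 0.12) * 30 * 0.42 * 10
SMD = 0.2800 * 30 * 0.42 * 10

35.2800 mm


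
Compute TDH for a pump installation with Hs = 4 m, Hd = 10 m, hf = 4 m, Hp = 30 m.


TDH = Hs + Hd + hf + Hp = 4 + 10 + 4 + 30 = 48

48 m


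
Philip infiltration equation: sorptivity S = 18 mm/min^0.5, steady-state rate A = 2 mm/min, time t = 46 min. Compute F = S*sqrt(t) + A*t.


F = S*sqrt(t) + A*t
F = 18*sqrt(46) + 2*46
F = 18*6.782330 + 92

214.0819 mm


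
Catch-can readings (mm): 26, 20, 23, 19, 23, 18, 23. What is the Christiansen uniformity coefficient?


mean = 21.714286 mm
MAD = 2.326531 mm
CU = (1 - 2.326531/21.714286)*100

89.2857 %


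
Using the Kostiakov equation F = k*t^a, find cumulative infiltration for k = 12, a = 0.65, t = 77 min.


F = k * t^a = 12 * 77^0.65
F = 12 * 16.835227

202.0227 mm


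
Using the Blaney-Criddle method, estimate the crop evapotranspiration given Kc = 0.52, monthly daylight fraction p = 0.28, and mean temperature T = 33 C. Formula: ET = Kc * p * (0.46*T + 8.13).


ET = Kc * p * (0.46*T + 8.13)
ET = 0.52 * 0.28 * (0.46*33 + 8.13)
ET = 0.52 * 0.28 * 23.3100

3.3939 mm/day


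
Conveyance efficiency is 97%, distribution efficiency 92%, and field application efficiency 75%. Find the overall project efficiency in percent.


Ec = 0.97, Eb = 0.92, Ea = 0.75
E = 0.97 * 0.92 * 0.75 * 100 = 66.9300%

66.9300 %


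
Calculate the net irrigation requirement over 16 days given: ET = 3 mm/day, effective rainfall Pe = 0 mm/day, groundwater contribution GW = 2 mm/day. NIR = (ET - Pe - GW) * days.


Daily deficit = ET - Pe - GW = 3 - 0 - 2 = 1 mm/day
NIR = 1 * 16 = 16 mm

16.0000 mm


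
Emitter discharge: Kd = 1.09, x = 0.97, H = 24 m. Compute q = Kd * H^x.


q = Kd * H^x = 1.09 * 24^0.97 = 1.09 * 21.817496

23.7811 L/h


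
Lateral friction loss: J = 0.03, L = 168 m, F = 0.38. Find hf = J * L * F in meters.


hf = J * L * F = 0.03 * 168 * 0.38 = 1.9152 m

1.9152 m


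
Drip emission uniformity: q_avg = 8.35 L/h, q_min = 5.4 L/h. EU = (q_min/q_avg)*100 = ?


EU = (q_min/q_avg)*100 = (5.4/8.35)*100 = 64.6707%

64.6707 %


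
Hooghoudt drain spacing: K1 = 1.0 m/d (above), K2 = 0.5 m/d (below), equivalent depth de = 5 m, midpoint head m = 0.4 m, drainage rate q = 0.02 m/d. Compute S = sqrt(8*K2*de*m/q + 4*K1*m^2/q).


S^2 = 8*K2*de*m/q + 4*K1*m^2/q
S^2 = 8*0.5*5*0.4/0.02 + 4*1.0*0.4^2/0.02
S = sqrt(432.0000)

20.7846 m


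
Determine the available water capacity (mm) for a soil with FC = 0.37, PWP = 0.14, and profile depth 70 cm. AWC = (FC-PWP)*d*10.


AWC = (FC - PWP) * d * 10
AWC = (0.37 - 0.14) * 70 * 10
AWC = 0.2300 * 70 * 10

161.0000 mm


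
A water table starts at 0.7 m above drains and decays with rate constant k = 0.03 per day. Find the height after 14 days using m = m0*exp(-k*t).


m = m0 * exp(-k*t)
m = 0.7 * exp(-0.03 * 14)
m = 0.7 * exp(-0.4200)

0.4599 m


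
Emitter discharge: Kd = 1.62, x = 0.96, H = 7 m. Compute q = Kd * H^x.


q = Kd * H^x = 1.62 * 7^0.96 = 1.62 * 6.475810

10.4908 L/h


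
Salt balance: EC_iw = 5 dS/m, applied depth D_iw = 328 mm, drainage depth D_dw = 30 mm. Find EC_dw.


EC_dw = EC_iw * D_iw / D_dw
EC_dw = 5 * 328 / 30
EC_dw = 1640 / 30

54.6667 dS/m


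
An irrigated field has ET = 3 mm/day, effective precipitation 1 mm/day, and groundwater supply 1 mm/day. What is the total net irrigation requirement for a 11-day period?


Daily deficit = ET - Pe - GW = 3 - 1 - 1 = 1 mm/day
NIR = 1 * 11 = 11 mm

11.0000 mm


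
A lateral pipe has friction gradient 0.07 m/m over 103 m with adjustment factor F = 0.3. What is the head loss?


hf = J * L * F = 0.07 * 103 * 0.3 = 2.1630 m

2.1630 m


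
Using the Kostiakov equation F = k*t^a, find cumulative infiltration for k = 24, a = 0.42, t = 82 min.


F = k * t^a = 24 * 82^0.42
F = 24 * 6.365050

152.7612 mm


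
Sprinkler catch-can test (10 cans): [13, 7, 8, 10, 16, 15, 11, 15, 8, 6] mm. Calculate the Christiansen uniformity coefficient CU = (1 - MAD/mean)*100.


mean = 10.900000 mm
MAD = 3.100000 mm
CU = (1 - 3.100000/10.900000)*100

71.5596 %


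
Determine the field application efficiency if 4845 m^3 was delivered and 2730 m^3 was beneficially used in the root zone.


Ea = V_root / V_field * 100 = 2730 / 4845 * 100 = 56.3467%

56.3467 %


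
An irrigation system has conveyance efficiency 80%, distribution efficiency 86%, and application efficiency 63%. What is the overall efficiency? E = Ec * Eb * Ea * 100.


Ec = 0.8, Eb = 0.86, Ea = 0.63
E = 0.8 * 0.86 * 0.63 * 100 = 43.3440%

43.3440 %


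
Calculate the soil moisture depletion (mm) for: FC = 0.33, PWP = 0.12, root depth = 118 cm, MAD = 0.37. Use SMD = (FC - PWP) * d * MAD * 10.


SMD = (FC - PWP) * d * MAD * 10
SMD = (0.33 - 0.12) * 118 * 0.37 * 10
SMD = 0.2100 * 118 * 0.37 * 10

91.6860 mm


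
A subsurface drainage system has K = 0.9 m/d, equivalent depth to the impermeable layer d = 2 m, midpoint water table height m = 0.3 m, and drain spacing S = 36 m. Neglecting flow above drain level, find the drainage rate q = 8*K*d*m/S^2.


q = 8*K*d*m/S^2
q = 8*0.9*2*0.3/36^2
q = 4.3200 / 1296

0.0033 m/d


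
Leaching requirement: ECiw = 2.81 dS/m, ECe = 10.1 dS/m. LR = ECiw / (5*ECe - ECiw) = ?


LR = ECiw / (5*ECe - ECiw)
LR = 2.81 / (5*10.1 - 2.81)
LR = 2.81 / 47.6900

0.0589


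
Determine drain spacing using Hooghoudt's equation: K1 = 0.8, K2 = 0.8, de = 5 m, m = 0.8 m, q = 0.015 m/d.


S^2 = 8*K2*de*m/q + 4*K1*m^2/q
S^2 = 8*0.8*5*0.8/0.015 + 4*0.8*0.8^2/0.015
S = sqrt(1843.2000)

42.9325 m


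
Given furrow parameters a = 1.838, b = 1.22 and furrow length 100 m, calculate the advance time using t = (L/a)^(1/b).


t = (L/a)^(1/b)
t = (100/1.838)^(1/1.22)
t = 54.406964^(1/1.22)

26.4647 min


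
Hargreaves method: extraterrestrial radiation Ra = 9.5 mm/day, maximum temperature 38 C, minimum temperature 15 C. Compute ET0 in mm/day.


Tmean = (Tmax + Tmin)/2 = (38 + 15)/2 = 26.5
ET0 = 0.0023 * 9.5 * (26.5 + 17.8) * sqrt(38 - 15)
ET0 = 0.0023 * 9.5 * 44.3 * 4.795832

4.6421 mm/day


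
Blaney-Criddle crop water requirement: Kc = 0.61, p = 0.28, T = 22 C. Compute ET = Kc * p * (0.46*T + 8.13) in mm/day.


ET = Kc * p * (0.46*T + 8.13)
ET = 0.61 * 0.28 * (0.46*22 + 8.13)
ET = 0.61 * 0.28 * 18.2500

3.1171 mm/day


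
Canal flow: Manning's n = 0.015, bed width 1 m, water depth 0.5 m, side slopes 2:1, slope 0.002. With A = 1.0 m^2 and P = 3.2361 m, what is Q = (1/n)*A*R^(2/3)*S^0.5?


R = A/P = 1.0/3.2361 = 0.309014
Q = (1/0.015) * 1.0 * 0.309014^(2/3) * 0.002^0.5

1.3627 m^3/s


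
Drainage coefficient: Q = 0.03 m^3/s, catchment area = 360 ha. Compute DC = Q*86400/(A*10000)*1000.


DC = Q * 86400 / (A * 10000) * 1000
DC = 0.03 * 86400 / (360 * 10000) * 1000
DC = 2592000.0000 / 3600000

0.7200 mm/day


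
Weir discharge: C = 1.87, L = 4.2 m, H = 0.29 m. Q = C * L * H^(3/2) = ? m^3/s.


Q = C * L * H^(3/2) = 1.87 * 4.2 * 0.29^1.5 = 1.87 * 4.2 * 0.156170

1.2266 m^3/s


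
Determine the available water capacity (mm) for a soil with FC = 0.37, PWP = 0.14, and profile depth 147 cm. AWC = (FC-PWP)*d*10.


AWC = (FC - PWP) * d * 10
AWC = (0.37 - 0.14) * 147 * 10
AWC = 0.2300 * 147 * 10

338.1000 mm


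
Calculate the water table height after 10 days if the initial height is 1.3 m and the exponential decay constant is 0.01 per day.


m = m0 * exp(-k*t)
m = 1.3 * exp(-0.01 * 10)
m = 1.3 * exp(-0.1000)

1.1763 m


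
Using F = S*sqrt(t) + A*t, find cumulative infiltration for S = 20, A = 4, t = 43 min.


F = S*sqrt(t) + A*t
F = 20*sqrt(43) + 4*43
F = 20*6.557439 + 172

303.1488 mm


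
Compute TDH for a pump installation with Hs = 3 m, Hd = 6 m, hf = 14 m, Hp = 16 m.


TDH = Hs + Hd + hf + Hp = 3 + 6 + 14 + 16 = 39

39 m


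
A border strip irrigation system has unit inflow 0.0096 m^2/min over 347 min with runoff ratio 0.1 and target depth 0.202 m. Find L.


L = q*t/((1+r)*Z)
L = 0.0096*347/((1+0.1)*0.202)
L = 3.3312/0.2222

14.9919 m


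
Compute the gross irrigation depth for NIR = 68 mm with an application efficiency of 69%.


Ea = 69% = 0.69
GID = NIR / Ea = 68 / 0.69 = 98.5507 mm

98.5507 mm


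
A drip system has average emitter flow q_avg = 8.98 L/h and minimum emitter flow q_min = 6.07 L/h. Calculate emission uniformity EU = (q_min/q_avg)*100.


EU = (q_min/q_avg)*100 = (6.07/8.98)*100 = 67.5947%

67.5947 %


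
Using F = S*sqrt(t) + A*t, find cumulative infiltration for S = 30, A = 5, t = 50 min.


F = S*sqrt(t) + A*t
F = 30*sqrt(50) + 5*50
F = 30*7.071068 + 250

462.1320 mm


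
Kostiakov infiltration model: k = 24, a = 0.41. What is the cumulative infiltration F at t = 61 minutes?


F = k * t^a = 24 * 61^0.41
F = 24 * 5.394923

129.4782 mm


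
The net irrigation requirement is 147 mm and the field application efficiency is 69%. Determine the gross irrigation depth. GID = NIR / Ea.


Ea = 69% = 0.69
GID = NIR / Ea = 147 / 0.69 = 213.0435 mm

213.0435 mm


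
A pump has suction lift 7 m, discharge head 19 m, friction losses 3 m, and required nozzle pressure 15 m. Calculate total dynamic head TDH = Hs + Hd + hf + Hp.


TDH = Hs + Hd + hf + Hp = 7 + 19 + 3 + 15 = 44

44 m


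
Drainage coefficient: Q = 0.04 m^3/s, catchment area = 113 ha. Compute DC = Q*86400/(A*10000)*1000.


DC = Q * 86400 / (A * 10000) * 1000
DC = 0.04 * 86400 / (113 * 10000) * 1000
DC = 3456000.0000 / 1130000

3.0584 mm/day


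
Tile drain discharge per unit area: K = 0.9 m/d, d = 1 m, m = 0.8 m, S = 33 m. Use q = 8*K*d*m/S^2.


q = 8*K*d*m/S^2
q = 8*0.9*1*0.8/33^2
q = 5.7600 / 1089

0.0053 m/d


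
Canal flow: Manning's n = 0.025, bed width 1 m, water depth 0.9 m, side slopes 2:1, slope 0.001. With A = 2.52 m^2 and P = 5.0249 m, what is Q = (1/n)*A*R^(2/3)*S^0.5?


R = A/P = 2.52/5.0249 = 0.501503
Q = (1/0.025) * 2.52 * 0.501503^(2/3) * 0.001^0.5

2.0121 m^3/s


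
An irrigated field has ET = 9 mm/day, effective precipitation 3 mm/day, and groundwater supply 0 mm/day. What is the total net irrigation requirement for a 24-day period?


Daily deficit = ET - Pe - GW = 9 - 3 - 0 = 6 mm/day
NIR = 6 * 24 = 144 mm

144.0000 mm


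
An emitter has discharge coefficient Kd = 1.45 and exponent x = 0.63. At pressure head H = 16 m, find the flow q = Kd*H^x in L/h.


q = Kd * H^x = 1.45 * 16^0.63 = 1.45 * 5.735821

8.3169 L/h


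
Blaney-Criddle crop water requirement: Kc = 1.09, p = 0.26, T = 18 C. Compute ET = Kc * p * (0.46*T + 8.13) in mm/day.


ET = Kc * p * (0.46*T + 8.13)
ET = 1.09 * 0.26 * (0.46*18 + 8.13)
ET = 1.09 * 0.26 * 16.4100

4.6506 mm/day


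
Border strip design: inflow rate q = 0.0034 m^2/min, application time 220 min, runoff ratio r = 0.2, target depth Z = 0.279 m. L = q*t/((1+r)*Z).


L = q*t/((1+r)*Z)
L = 0.0034*220/((1+0.2)*0.279)
L = 0.748/0.3348

2.2342 m


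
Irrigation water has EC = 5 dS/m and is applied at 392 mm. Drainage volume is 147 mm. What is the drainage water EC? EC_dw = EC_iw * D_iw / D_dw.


EC_dw = EC_iw * D_iw / D_dw
EC_dw = 5 * 392 / 147
EC_dw = 1960 / 147

13.3333 dS/m


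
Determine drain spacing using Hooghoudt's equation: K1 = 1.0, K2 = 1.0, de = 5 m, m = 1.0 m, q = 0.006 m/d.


S^2 = 8*K2*de*m/q + 4*K1*m^2/q
S^2 = 8*1.0*5*1.0/0.006 + 4*1.0*1.0^2/0.006
S = sqrt(7333.3333)

85.6349 m


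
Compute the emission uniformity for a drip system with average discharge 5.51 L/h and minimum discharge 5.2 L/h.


EU = (q_min/q_avg)*100 = (5.2/5.51)*100 = 94.3739%

94.3739 %


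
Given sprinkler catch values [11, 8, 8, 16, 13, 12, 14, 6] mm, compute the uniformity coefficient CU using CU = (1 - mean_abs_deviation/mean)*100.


mean = 11.000000 mm
MAD = 2.750000 mm
CU = (1 - 2.750000/11.000000)*100

75.0000 %


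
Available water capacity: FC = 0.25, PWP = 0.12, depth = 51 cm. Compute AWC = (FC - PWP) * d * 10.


AWC = (FC - PWP) * d * 10
AWC = (0.25 - 0.12) * 51 * 10
AWC = 0.1300 * 51 * 10

66.3000 mm


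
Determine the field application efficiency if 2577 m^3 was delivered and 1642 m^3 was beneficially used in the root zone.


Ea = V_root / V_field * 100 = 1642 / 2577 * 100 = 63.7175%

63.7175 %


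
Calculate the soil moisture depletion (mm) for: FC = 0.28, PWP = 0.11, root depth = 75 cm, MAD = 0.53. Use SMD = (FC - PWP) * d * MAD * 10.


SMD = (FC - PWP) * d * MAD * 10
SMD = (0.28 - 0.11) * 75 * 0.53 * 10
SMD = 0.1700 * 75 * 0.53 * 10

67.5750 mm


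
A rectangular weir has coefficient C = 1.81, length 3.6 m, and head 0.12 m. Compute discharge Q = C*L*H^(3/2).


Q = C * L * H^(3/2) = 1.81 * 3.6 * 0.12^1.5 = 1.81 * 3.6 * 0.041569

0.2709 m^3/s


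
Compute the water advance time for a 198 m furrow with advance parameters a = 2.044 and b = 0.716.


t = (L/a)^(1/b)
t = (198/2.044)^(1/0.716)
t = 96.868885^(1/0.716)

594.2927 min


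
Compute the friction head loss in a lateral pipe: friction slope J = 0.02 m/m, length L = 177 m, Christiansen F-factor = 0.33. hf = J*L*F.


hf = J * L * F = 0.02 * 177 * 0.33 = 1.1682 m

1.1682 m


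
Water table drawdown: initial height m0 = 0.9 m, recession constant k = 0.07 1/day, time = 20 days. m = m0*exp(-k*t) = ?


m = m0 * exp(-k*t)
m = 0.9 * exp(-0.07 * 20)
m = 0.9 * exp(-1.4000)

0.2219 m


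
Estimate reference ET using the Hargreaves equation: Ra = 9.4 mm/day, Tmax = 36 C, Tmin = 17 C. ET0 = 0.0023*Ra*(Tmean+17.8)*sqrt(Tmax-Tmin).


Tmean = (Tmax + Tmin)/2 = (36 + 17)/2 = 26.5
ET0 = 0.0023 * 9.4 * (26.5 + 17.8) * sqrt(36 - 17)
ET0 = 0.0023 * 9.4 * 44.3 * 4.358899

4.1748 mm/day


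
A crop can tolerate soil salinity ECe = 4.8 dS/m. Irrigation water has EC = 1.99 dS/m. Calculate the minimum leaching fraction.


LR = ECiw / (5*ECe - ECiw)
LR = 1.99 / (5*4.8 - 1.99)
LR = 1.99 / 22.0100

0.0904


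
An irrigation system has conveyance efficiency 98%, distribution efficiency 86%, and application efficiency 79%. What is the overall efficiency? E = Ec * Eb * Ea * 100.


Ec = 0.98, Eb = 0.86, Ea = 0.79
E = 0.98 * 0.86 * 0.79 * 100 = 66.5812%

66.5812 %


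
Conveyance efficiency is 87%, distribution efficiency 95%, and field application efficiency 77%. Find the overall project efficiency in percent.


Ec = 0.87, Eb = 0.95, Ea = 0.77
E = 0.87 * 0.95 * 0.77 * 100 = 63.6405%

63.6405 %


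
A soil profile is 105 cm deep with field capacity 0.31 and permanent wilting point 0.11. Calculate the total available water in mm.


AWC = (FC - PWP) * d * 10
AWC = (0.31 - 0.11) * 105 * 10
AWC = 0.2000 * 105 * 10

210.0000 mm


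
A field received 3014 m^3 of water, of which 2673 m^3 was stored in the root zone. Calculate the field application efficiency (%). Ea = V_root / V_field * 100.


Ea = V_root / V_field * 100 = 2673 / 3014 * 100 = 88.6861%

88.6861 %


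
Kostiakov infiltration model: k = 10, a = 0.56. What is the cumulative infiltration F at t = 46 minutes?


F = k * t^a = 10 * 46^0.56
F = 10 * 8.533838

85.3384 mm


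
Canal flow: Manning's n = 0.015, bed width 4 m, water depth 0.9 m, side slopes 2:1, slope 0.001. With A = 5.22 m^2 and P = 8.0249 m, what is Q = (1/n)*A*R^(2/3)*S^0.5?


R = A/P = 5.22/8.0249 = 0.650475
Q = (1/0.015) * 5.22 * 0.650475^(2/3) * 0.001^0.5

8.2616 m^3/s


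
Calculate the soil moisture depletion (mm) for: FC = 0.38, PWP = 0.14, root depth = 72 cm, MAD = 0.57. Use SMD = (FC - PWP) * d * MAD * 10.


SMD = (FC - PWP) * d * MAD * 10
SMD = (0.38 - 0.14) * 72 * 0.57 * 10
SMD = 0.2400 * 72 * 0.57 * 10

98.4960 mm


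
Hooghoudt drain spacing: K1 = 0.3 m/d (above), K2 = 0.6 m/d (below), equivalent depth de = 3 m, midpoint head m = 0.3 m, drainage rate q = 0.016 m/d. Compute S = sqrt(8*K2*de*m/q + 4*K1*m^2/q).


S^2 = 8*K2*de*m/q + 4*K1*m^2/q
S^2 = 8*0.6*3*0.3/0.016 + 4*0.3*0.3^2/0.016
S = sqrt(276.7500)

16.6358 m


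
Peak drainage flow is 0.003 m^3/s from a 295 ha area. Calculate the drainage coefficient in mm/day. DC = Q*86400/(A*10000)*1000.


DC = Q * 86400 / (A * 10000) * 1000
DC = 0.003 * 86400 / (295 * 10000) * 1000
DC = 259200.0000 / 2950000

0.0879 mm/day


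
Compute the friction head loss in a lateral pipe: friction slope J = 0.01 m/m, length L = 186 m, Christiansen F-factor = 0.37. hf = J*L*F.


hf = J * L * F = 0.01 * 186 * 0.37 = 0.6882 m

0.6882 m


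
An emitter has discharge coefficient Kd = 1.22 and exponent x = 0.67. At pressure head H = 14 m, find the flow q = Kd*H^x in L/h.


q = Kd * H^x = 1.22 * 14^0.67 = 1.22 * 5.860110

7.1493 L/h


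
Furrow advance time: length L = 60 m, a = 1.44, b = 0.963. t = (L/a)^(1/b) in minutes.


t = (L/a)^(1/b)
t = (60/1.44)^(1/0.963)
t = 41.666667^(1/0.963)

48.0866 min


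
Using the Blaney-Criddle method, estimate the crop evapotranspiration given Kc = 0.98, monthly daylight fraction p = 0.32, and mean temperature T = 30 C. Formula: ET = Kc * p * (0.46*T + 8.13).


ET = Kc * p * (0.46*T + 8.13)
ET = 0.98 * 0.32 * (0.46*30 + 8.13)
ET = 0.98 * 0.32 * 21.9300

6.8772 mm/day


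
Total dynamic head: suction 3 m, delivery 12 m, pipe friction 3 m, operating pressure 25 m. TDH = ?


TDH = Hs + Hd + hf + Hp = 3 + 12 + 3 + 25 = 43

43 m


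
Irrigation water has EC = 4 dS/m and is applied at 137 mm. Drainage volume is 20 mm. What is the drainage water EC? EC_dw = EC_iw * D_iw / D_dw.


EC_dw = EC_iw * D_iw / D_dw
EC_dw = 4 * 137 / 20
EC_dw = 548 / 20

27.4000 dS/m


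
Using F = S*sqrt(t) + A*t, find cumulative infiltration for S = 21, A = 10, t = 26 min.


F = S*sqrt(t) + A*t
F = 21*sqrt(26) + 10*26
F = 21*5.099020 + 260

367.0794 mm


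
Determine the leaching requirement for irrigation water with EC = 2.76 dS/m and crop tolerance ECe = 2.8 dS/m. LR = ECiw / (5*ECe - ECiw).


LR = ECiw / (5*ECe - ECiw)
LR = 2.76 / (5*2.8 - 2.76)
LR = 2.76 / 11.2400

0.2456


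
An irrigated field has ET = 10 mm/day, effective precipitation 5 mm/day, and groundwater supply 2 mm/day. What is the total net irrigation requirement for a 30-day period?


Daily deficit = ET - Pe - GW = 10 - 5 - 2 = 3 mm/day
NIR = 3 * 30 = 90 mm

90.0000 mm


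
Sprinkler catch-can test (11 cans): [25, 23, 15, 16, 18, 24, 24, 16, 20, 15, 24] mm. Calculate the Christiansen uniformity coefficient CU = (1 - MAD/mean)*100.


mean = 20.000000 mm
MAD = 3.636364 mm
CU = (1 - 3.636364/20.000000)*100

81.8182 %


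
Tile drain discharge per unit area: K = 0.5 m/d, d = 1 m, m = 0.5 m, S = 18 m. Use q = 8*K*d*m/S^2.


q = 8*K*d*m/S^2
q = 8*0.5*1*0.5/18^2
q = 2.0000 / 324

0.0062 m/d


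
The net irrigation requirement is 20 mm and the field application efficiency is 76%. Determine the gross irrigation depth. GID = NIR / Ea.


Ea = 76% = 0.76
GID = NIR / Ea = 20 / 0.76 = 26.3158 mm

26.3158 mm


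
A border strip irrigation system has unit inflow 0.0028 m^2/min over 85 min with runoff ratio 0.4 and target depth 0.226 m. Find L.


L = q*t/((1+r)*Z)
L = 0.0028*85/((1+0.4)*0.226)
L = 0.238/0.3164

0.7522 m


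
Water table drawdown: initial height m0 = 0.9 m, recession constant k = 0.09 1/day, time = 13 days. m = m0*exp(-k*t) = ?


m = m0 * exp(-k*t)
m = 0.9 * exp(-0.09 * 13)
m = 0.9 * exp(-1.1700)

0.2793 m


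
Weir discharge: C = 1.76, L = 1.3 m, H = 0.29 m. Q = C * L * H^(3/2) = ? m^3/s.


Q = C * L * H^(3/2) = 1.76 * 1.3 * 0.29^1.5 = 1.76 * 1.3 * 0.156170

0.3573 m^3/s


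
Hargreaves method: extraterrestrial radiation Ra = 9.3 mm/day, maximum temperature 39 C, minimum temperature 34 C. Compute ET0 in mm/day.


Tmean = (Tmax + Tmin)/2 = (39 + 34)/2 = 36.5
ET0 = 0.0023 * 9.3 * (36.5 + 17.8) * sqrt(39 - 34)
ET0 = 0.0023 * 9.3 * 54.3 * 2.236068

2.5971 mm/day


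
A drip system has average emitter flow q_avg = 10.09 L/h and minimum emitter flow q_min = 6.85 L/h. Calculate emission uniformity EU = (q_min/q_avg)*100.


EU = (q_min/q_avg)*100 = (6.85/10.09)*100 = 67.8890%

67.8890 %


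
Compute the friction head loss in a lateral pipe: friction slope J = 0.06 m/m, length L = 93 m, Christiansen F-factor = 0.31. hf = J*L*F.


hf = J * L * F = 0.06 * 93 * 0.31 = 1.7298 m

1.7298 m


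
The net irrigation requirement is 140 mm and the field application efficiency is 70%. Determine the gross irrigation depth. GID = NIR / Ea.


Ea = 70% = 0.7
GID = NIR / Ea = 140 / 0.7 = 200.0000 mm

200.0000 mm


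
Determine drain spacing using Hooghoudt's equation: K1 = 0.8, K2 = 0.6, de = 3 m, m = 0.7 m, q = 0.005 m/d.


S^2 = 8*K2*de*m/q + 4*K1*m^2/q
S^2 = 8*0.6*3*0.7/0.005 + 4*0.8*0.7^2/0.005
S = sqrt(2329.6000)

48.2659 m


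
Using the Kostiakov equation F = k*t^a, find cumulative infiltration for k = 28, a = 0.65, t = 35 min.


F = k * t^a = 28 * 35^0.65
F = 28 * 10.084265

282.3594 mm


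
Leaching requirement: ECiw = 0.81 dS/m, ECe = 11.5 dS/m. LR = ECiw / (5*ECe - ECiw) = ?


LR = ECiw / (5*ECe - ECiw)
LR = 0.81 / (5*11.5 - 0.81)
LR = 0.81 / 56.6900

0.0143


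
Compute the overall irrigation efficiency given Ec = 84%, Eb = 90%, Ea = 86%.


Ec = 0.84, Eb = 0.9, Ea = 0.86
E = 0.84 * 0.9 * 0.86 * 100 = 65.0160%

65.0160 %


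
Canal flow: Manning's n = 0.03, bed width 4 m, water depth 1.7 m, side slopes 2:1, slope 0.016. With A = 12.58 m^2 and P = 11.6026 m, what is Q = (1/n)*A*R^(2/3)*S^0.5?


R = A/P = 12.58/11.6026 = 1.084240
Q = (1/0.03) * 12.58 * 1.084240^(2/3) * 0.016^0.5

55.9804 m^3/s


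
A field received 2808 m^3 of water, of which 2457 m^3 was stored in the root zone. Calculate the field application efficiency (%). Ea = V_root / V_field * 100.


Ea = V_root / V_field * 100 = 2457 / 2808 * 100 = 87.5000%

87.5000 %


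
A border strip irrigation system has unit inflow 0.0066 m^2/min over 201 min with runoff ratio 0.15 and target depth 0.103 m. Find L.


L = q*t/((1+r)*Z)
L = 0.0066*201/((1+0.15)*0.103)
L = 1.3266/0.11845

11.1997 m


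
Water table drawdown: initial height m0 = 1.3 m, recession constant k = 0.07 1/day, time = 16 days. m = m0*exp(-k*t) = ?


m = m0 * exp(-k*t)
m = 1.3 * exp(-0.07 * 16)
m = 1.3 * exp(-1.1200)

0.4242 m


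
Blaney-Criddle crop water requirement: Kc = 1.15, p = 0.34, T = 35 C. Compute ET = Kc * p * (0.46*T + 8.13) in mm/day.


ET = Kc * p * (0.46*T + 8.13)
ET = 1.15 * 0.34 * (0.46*35 + 8.13)
ET = 1.15 * 0.34 * 24.2300

9.4739 mm/day


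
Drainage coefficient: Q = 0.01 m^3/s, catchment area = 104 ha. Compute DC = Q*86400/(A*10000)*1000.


DC = Q * 86400 / (A * 10000) * 1000
DC = 0.01 * 86400 / (104 * 10000) * 1000
DC = 864000.0000 / 1040000

0.8308 mm/day


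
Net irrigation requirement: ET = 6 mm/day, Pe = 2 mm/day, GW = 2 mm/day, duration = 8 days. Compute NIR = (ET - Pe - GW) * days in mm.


Daily deficit = ET - Pe - GW = 6 - 2 - 2 = 2 mm/day
NIR = 2 * 8 = 16 mm

16.0000 mm


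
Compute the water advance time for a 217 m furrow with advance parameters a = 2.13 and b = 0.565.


t = (L/a)^(1/b)
t = (217/2.13)^(1/0.565)
t = 101.877934^(1/0.565)

3581.9880 min


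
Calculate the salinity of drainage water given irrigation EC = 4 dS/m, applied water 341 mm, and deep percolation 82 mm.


EC_dw = EC_iw * D_iw / D_dw
EC_dw = 4 * 341 / 82
EC_dw = 1364 / 82

16.6341 dS/m


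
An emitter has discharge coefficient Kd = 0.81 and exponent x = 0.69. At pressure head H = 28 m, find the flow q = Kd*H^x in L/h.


q = Kd * H^x = 0.81 * 28^0.69 = 0.81 * 9.966417

8.0728 L/h


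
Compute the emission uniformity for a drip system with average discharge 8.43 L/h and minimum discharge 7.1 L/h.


EU = (q_min/q_avg)*100 = (7.1/8.43)*100 = 84.2230%

84.2230 %


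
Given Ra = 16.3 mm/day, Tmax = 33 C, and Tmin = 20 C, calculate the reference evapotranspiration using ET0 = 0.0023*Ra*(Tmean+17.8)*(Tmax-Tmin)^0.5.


Tmean = (Tmax + Tmin)/2 = (33 + 20)/2 = 26.5
ET0 = 0.0023 * 16.3 * (26.5 + 17.8) * sqrt(33 - 20)
ET0 = 0.0023 * 16.3 * 44.3 * 3.605551

5.9881 mm/day


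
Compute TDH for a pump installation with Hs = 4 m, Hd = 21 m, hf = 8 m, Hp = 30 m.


TDH = Hs + Hd + hf + Hp = 4 + 21 + 8 + 30 = 63

63 m
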